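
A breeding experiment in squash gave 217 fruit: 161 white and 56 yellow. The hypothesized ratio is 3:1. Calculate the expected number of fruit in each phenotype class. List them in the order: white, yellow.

Expected counts for N = 217 under a 3:1 ratio (total parts = 4):
  white: 217 × 3/4 = 162.75
  yellow: 217 × 1/4 = 54.25

162.75, 54.25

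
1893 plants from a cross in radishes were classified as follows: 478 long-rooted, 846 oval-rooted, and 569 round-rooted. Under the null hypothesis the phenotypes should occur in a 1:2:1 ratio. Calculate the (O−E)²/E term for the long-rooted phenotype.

0.048

Under the 1:2:1 hypothesis (Σ ratio = 4, N = 1893):
  long-rooted: 1893 × 1/4 = 473.25
  oval-rooted: 1893 × 2/4 = 946.5
  round-rooted: 1893 × 1/4 = 473.25
Contribution of long-rooted: (478 − 473.25)² / 473.25 = 0.0477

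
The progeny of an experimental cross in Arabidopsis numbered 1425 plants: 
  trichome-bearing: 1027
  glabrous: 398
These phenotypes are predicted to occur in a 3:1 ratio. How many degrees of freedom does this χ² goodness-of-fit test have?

1

A goodness-of-fit test with 2 phenotype classes has df = 2 − 1 = 1.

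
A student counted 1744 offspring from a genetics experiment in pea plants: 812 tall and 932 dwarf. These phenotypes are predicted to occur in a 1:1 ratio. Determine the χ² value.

Under the 1:1 hypothesis (Σ ratio = 2, N = 1744):
  tall: 1744 × 1/2 = 872
  dwarf: 1744 × 1/2 = 872
χ² = Σ (O − E)² / E
  tall: (812 − 872)² / 872 = 4.1284
  dwarf: (932 − 872)² / 872 = 4.1284
χ² = 4.1284 + 4.1284 = 8.2568 ≈ 8.257

8.257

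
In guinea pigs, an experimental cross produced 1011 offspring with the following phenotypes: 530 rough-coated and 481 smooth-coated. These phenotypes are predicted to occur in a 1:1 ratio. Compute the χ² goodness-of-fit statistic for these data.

The 1:1 ratio has 2 parts, so with N = 1011 the expected counts are:
  rough-coated: 1011 × 1/2 = 505.5
  smooth-coated: 1011 × 1/2 = 505.5
χ² = Σ (O − E)² / E
  rough-coated: (530 − 505.5)² / 505.5 = 1.1874
  smooth-coated: (481 − 505.5)² / 505.5 = 1.1874
χ² = 1.1874 + 1.1874 = 2.3748 ≈ 2.375

2.375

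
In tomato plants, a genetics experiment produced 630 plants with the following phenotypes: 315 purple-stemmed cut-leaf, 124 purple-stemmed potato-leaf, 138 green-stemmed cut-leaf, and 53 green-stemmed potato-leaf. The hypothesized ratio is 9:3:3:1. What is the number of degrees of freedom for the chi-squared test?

A goodness-of-fit test with 4 phenotype classes has df = 4 − 1 = 3.

3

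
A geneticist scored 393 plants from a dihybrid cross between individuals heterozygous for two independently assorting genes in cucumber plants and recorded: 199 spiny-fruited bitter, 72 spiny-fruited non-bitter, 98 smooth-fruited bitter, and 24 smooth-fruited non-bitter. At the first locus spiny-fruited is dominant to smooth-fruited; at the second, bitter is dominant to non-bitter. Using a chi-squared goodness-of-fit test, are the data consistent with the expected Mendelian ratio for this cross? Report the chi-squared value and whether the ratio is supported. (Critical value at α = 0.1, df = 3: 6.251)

10.275; not consistent

A dihybrid F₂ with independent assortment and complete dominance at both loci gives a 9:3:3:1 phenotypic ratio.
Under the 9:3:3:1 hypothesis (Σ ratio = 16, N = 393):
  spiny-fruited bitter: 393 × 9/16 = 221.0625
  spiny-fruited non-bitter: 393 × 3/16 = 73.6875
  smooth-fruited bitter: 393 × 3/16 = 73.6875
  smooth-fruited non-bitter: 393 × 1/16 = 24.5625
χ² = Σ (O − E)² / E
  spiny-fruited bitter: (199 − 221.0625)² / 221.0625 = 2.2019
  spiny-fruited non-bitter: (72 − 73.6875)² / 73.6875 = 0.0386
  smooth-fruited bitter: (98 − 73.6875)² / 73.6875 = 8.0217
  smooth-fruited non-bitter: (24 − 24.5625)² / 24.5625 = 0.0129
χ² = 2.2019 + 0.0386 + 8.0217 + 0.0129 = 10.2751 ≈ 10.275
Degrees of freedom = 4 − 1 = 3; critical value at α = 0.1 is 6.251.
Since 10.275 > 6.251, we reject the null hypothesis — the data do not fit the 9:3:3:1 ratio.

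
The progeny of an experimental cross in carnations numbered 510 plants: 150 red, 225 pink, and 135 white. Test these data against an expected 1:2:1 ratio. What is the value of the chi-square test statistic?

Total ratio parts = 4. Expected numbers out of 510:
  red: 510 × 1/4 = 127.5
  pink: 510 × 2/4 = 255
  white: 510 × 1/4 = 127.5
χ² = Σ (O − E)² / E
  red: (150 − 127.5)² / 127.5 = 3.9706
  pink: (225 − 255)² / 255 = 3.5294
  white: (135 − 127.5)² / 127.5 = 0.4412
χ² = 3.9706 + 3.5294 + 0.4412 = 7.9412 ≈ 7.941

7.941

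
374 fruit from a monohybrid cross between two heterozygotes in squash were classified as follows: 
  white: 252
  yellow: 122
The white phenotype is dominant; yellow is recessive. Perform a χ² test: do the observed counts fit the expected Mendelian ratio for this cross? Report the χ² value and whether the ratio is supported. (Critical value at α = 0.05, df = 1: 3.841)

11.583; not consistent

For a monohybrid cross between heterozygotes with complete dominance, the expected phenotypic ratio is 3:1.
Total ratio parts = 4. Expected numbers out of 374:
  white: 374 × 3/4 = 280.5
  yellow: 374 × 1/4 = 93.5
χ² = Σ (O − E)² / E
  white: (252 − 280.5)² / 280.5 = 2.8957
  yellow: (122 − 93.5)² / 93.5 = 8.6872
χ² = 2.8957 + 8.6872 = 11.5829 ≈ 11.583
Degrees of freedom = 2 − 1 = 1; critical value at α = 0.05 is 3.841.
Since 11.583 > 3.841, we reject the null hypothesis — the data do not fit the 3:1 ratio.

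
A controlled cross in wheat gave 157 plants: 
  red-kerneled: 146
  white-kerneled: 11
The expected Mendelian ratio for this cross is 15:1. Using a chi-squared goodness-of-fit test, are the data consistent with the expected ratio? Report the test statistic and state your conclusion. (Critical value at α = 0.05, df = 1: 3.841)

0.153; consistent

Expected counts for N = 157 under a 15:1 ratio (total parts = 16):
  red-kerneled: 157 × 15/16 = 147.1875
  white-kerneled: 157 × 1/16 = 9.8125
χ² = Σ (O − E)² / E
  red-kerneled: (146 − 147.1875)² / 147.1875 = 0.0096
  white-kerneled: (11 − 9.8125)² / 9.8125 = 0.1437
χ² = 0.0096 + 0.1437 = 0.1533 ≈ 0.153
Degrees of freedom = 2 − 1 = 1; critical value at α = 0.05 is 3.841.
Since 0.153 < 3.841, we fail to reject the null hypothesis — the data are consistent with the 15:1 ratio.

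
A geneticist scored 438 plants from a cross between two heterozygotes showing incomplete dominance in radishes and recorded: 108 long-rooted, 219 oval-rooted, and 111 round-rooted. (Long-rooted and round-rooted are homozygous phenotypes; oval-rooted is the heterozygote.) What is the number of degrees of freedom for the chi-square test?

With incomplete dominance, a heterozygote × heterozygote cross gives a 1:2:1 phenotypic ratio.
A goodness-of-fit test with 3 phenotype classes has df = 3 − 1 = 2.

2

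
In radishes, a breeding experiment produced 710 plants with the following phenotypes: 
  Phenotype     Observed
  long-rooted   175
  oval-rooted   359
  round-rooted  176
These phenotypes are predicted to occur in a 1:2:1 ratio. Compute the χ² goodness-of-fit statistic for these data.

Under the 1:2:1 hypothesis (Σ ratio = 4, N = 710):
  long-rooted: 710 × 1/4 = 177.5
  oval-rooted: 710 × 2/4 = 355
  round-rooted: 710 × 1/4 = 177.5
χ² = Σ (O − E)² / E
  long-rooted: (175 − 177.5)² / 177.5 = 0.0352
  oval-rooted: (359 − 355)² / 355 = 0.0451
  round-rooted: (176 − 177.5)² / 177.5 = 0.0127
χ² = 0.0352 + 0.0451 + 0.0127 = 0.093

0.093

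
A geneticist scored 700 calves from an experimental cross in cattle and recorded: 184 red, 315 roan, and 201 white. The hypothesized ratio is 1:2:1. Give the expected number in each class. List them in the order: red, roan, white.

175, 350, 175

The 1:2:1 ratio has 4 parts, so with N = 700 the expected counts are:
  red: 700 × 1/4 = 175
  roan: 700 × 2/4 = 350
  white: 700 × 1/4 = 175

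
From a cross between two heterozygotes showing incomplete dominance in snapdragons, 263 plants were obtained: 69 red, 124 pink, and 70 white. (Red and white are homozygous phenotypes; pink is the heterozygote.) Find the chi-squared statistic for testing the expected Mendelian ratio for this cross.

With incomplete dominance, a heterozygote × heterozygote cross gives a 1:2:1 phenotypic ratio.
Expected counts for N = 263 under a 1:2:1 ratio (total parts = 4):
  red: 263 × 1/4 = 65.75
  pink: 263 × 2/4 = 131.5
  white: 263 × 1/4 = 65.75
χ² = Σ (O − E)² / E
  red: (69 − 65.75)² / 65.75 = 0.1606
  pink: (124 − 131.5)² / 131.5 = 0.4278
  white: (70 − 65.75)² / 65.75 = 0.2747
χ² = 0.1606 + 0.4278 + 0.2747 = 0.8631 ≈ 0.863

0.863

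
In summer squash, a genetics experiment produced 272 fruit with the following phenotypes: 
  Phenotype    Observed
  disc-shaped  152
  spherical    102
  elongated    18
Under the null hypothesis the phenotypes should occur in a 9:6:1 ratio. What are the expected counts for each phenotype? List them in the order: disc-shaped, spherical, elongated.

Under the 9:6:1 hypothesis (Σ ratio = 16, N = 272):
  disc-shaped: 272 × 9/16 = 153
  spherical: 272 × 6/16 = 102
  elongated: 272 × 1/16 = 17

153, 102, 17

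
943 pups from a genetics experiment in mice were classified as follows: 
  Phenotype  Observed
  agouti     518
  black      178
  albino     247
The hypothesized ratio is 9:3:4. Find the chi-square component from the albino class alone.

Expected counts for N = 943 under a 9:3:4 ratio (total parts = 16):
  agouti: 943 × 9/16 = 530.4375
  black: 943 × 3/16 = 176.8125
  albino: 943 × 4/16 = 235.75
Contribution of albino: (247 − 235.75)² / 235.75 = 0.5369

0.537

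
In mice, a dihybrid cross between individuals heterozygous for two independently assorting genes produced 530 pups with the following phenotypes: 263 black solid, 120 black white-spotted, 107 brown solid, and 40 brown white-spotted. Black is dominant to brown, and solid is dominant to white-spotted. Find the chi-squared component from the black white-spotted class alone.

4.281

A dihybrid F₂ with independent assortment and complete dominance at both loci gives a 9:3:3:1 phenotypic ratio.
Total ratio parts = 16. Expected numbers out of 530:
  black solid: 530 × 9/16 = 298.125
  black white-spotted: 530 × 3/16 = 99.375
  brown solid: 530 × 3/16 = 99.375
  brown white-spotted: 530 × 1/16 = 33.125
Contribution of black white-spotted: (120 − 99.375)² / 99.375 = 4.2807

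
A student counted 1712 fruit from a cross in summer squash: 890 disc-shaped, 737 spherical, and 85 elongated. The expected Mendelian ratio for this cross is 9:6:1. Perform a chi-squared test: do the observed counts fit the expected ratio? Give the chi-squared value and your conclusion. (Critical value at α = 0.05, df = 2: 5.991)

24.115; not consistent

Expected counts for N = 1712 under a 9:6:1 ratio (total parts = 16):
  disc-shaped: 1712 × 9/16 = 963
  spherical: 1712 × 6/16 = 642
  elongated: 1712 × 1/16 = 107
χ² = Σ (O − E)² / E
  disc-shaped: (890 − 963)² / 963 = 5.5337
  spherical: (737 − 642)² / 642 = 14.0576
  elongated: (85 − 107)² / 107 = 4.5234
χ² = 5.5337 + 14.0576 + 4.5234 = 24.1147 ≈ 24.115
Degrees of freedom = 3 − 1 = 2; critical value at α = 0.05 is 5.991.
Since 24.115 > 5.991, we reject the null hypothesis — the data do not fit the 9:6:1 ratio.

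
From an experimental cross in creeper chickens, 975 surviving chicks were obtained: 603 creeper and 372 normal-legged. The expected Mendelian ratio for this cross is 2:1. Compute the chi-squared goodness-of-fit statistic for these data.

The 2:1 ratio has 3 parts, so with N = 975 the expected counts are:
  creeper: 975 × 2/3 = 650
  normal-legged: 975 × 1/3 = 325
χ² = Σ (O − E)² / E
  creeper: (603 − 650)² / 650 = 3.3985
  normal-legged: (372 − 325)² / 325 = 6.7969
χ² = 3.3985 + 6.7969 = 10.1954 ≈ 10.195

10.195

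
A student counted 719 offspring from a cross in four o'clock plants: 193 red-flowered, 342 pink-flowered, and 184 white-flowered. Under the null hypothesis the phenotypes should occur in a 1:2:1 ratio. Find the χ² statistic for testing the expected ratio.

1.929

Total ratio parts = 4. Expected numbers out of 719:
  red-flowered: 719 × 1/4 = 179.75
  pink-flowered: 719 × 2/4 = 359.5
  white-flowered: 719 × 1/4 = 179.75
χ² = Σ (O − E)² / E
  red-flowered: (193 − 179.75)² / 179.75 = 0.9767
  pink-flowered: (342 − 359.5)² / 359.5 = 0.8519
  white-flowered: (184 − 179.75)² / 179.75 = 0.1005
χ² = 0.9767 + 0.8519 + 0.1005 = 1.9291 ≈ 1.929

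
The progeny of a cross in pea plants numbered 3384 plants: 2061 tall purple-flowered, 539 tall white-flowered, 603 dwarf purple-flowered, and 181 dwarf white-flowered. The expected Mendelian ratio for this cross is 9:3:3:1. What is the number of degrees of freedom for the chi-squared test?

A goodness-of-fit test with 4 phenotype classes has df = 4 − 1 = 3.

3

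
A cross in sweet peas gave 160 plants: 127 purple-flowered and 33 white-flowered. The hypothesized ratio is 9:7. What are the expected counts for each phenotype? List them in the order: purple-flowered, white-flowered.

The 9:7 ratio has 16 parts, so with N = 160 the expected counts are:
  purple-flowered: 160 × 9/16 = 90
  white-flowered: 160 × 7/16 = 70

90, 70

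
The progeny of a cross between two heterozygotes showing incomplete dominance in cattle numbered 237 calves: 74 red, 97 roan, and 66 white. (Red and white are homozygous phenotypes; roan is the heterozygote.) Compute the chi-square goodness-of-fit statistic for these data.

8.342

With incomplete dominance, a heterozygote × heterozygote cross gives a 1:2:1 phenotypic ratio.
Under the 1:2:1 hypothesis (Σ ratio = 4, N = 237):
  red: 237 × 1/4 = 59.25
  roan: 237 × 2/4 = 118.5
  white: 237 × 1/4 = 59.25
χ² = Σ (O − E)² / E
  red: (74 − 59.25)² / 59.25 = 3.6719
  roan: (97 − 118.5)² / 118.5 = 3.9008
  white: (66 − 59.25)² / 59.25 = 0.7690
χ² = 3.6719 + 3.9008 + 0.7690 = 8.3417 ≈ 8.342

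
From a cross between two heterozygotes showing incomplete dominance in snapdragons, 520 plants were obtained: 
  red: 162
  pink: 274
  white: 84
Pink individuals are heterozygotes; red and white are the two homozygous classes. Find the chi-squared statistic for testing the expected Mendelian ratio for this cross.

24.908

With incomplete dominance, a heterozygote × heterozygote cross gives a 1:2:1 phenotypic ratio.
Total ratio parts = 4. Expected numbers out of 520:
  red: 520 × 1/4 = 130
  pink: 520 × 2/4 = 260
  white: 520 × 1/4 = 130
χ² = Σ (O − E)² / E
  red: (162 − 130)² / 130 = 7.8769
  pink: (274 − 260)² / 260 = 0.7538
  white: (84 − 130)² / 130 = 16.2769
χ² = 7.8769 + 0.7538 + 16.2769 = 24.9076 ≈ 24.908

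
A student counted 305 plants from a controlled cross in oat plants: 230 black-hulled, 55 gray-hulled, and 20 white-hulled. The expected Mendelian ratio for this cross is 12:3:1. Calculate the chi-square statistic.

Total ratio parts = 16. Expected numbers out of 305:
  black-hulled: 305 × 12/16 = 228.75
  gray-hulled: 305 × 3/16 = 57.1875
  white-hulled: 305 × 1/16 = 19.0625
χ² = Σ (O − E)² / E
  black-hulled: (230 − 228.75)² / 228.75 = 0.0068
  gray-hulled: (55 − 57.1875)² / 57.1875 = 0.0837
  white-hulled: (20 − 19.0625)² / 19.0625 = 0.0461
χ² = 0.0068 + 0.0837 + 0.0461 = 0.1366 ≈ 0.137

0.137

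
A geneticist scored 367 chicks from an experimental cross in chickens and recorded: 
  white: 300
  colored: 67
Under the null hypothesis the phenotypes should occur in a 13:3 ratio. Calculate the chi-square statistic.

Under the 13:3 hypothesis (Σ ratio = 16, N = 367):
  white: 367 × 13/16 = 298.1875
  colored: 367 × 3/16 = 68.8125
χ² = Σ (O − E)² / E
  white: (300 − 298.1875)² / 298.1875 = 0.0110
  colored: (67 − 68.8125)² / 68.8125 = 0.0477
χ² = 0.0110 + 0.0477 = 0.0587 ≈ 0.059

0.059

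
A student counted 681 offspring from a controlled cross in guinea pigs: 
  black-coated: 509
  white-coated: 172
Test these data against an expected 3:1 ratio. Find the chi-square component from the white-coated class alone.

0.018

Expected counts for N = 681 under a 3:1 ratio (total parts = 4):
  black-coated: 681 × 3/4 = 510.75
  white-coated: 681 × 1/4 = 170.25
Contribution of white-coated: (172 − 170.25)² / 170.25 = 0.0180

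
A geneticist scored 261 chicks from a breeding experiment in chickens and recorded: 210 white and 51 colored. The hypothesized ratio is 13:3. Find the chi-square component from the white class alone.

Expected counts for N = 261 under a 13:3 ratio (total parts = 16):
  white: 261 × 13/16 = 212.0625
  colored: 261 × 3/16 = 48.9375
Contribution of white: (210 − 212.0625)² / 212.0625 = 0.0201

0.020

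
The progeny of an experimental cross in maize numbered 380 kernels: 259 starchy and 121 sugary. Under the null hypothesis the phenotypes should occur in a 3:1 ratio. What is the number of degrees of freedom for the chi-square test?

A goodness-of-fit test with 2 phenotype classes has df = 2 − 1 = 1.

1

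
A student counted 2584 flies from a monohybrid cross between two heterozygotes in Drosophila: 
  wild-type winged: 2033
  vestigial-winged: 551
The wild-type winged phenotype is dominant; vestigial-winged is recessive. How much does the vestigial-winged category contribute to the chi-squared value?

13.971

For a monohybrid cross between heterozygotes with complete dominance, the expected phenotypic ratio is 3:1.
Total ratio parts = 4. Expected numbers out of 2584:
  wild-type winged: 2584 × 3/4 = 1938
  vestigial-winged: 2584 × 1/4 = 646
Contribution of vestigial-winged: (551 − 646)² / 646 = 13.9706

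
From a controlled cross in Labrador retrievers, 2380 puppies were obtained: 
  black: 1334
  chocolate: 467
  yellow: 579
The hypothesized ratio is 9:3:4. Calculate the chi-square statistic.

1.412

Total ratio parts = 16. Expected numbers out of 2380:
  black: 2380 × 9/16 = 1338.75
  chocolate: 2380 × 3/16 = 446.25
  yellow: 2380 × 4/16 = 595
χ² = Σ (O − E)² / E
  black: (1334 − 1338.75)² / 1338.75 = 0.0169
  chocolate: (467 − 446.25)² / 446.25 = 0.9648
  yellow: (579 − 595)² / 595 = 0.4303
χ² = 0.0169 + 0.9648 + 0.4303 = 1.412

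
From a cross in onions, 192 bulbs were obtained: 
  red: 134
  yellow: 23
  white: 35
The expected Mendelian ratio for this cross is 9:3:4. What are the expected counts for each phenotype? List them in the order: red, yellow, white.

108, 36, 48

The 9:3:4 ratio has 16 parts, so with N = 192 the expected counts are:
  red: 192 × 9/16 = 108
  yellow: 192 × 3/16 = 36
  white: 192 × 4/16 = 48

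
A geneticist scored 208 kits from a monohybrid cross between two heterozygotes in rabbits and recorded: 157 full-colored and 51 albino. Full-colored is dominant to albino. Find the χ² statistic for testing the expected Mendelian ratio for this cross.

For a monohybrid cross between heterozygotes with complete dominance, the expected phenotypic ratio is 3:1.
Total ratio parts = 4. Expected numbers out of 208:
  full-colored: 208 × 3/4 = 156
  albino: 208 × 1/4 = 52
χ² = Σ (O − E)² / E
  full-colored: (157 − 156)² / 156 = 0.0064
  albino: (51 − 52)² / 52 = 0.0192
χ² = 0.0064 + 0.0192 = 0.0256 ≈ 0.026

0.026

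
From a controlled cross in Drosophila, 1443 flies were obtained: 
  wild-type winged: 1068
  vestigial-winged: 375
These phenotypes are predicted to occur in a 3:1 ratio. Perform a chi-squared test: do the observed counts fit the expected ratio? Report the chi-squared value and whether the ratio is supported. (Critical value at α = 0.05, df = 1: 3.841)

Expected counts for N = 1443 under a 3:1 ratio (total parts = 4):
  wild-type winged: 1443 × 3/4 = 1082.25
  vestigial-winged: 1443 × 1/4 = 360.75
χ² = Σ (O − E)² / E
  wild-type winged: (1068 − 1082.25)² / 1082.25 = 0.1876
  vestigial-winged: (375 − 360.75)² / 360.75 = 0.5629
χ² = 0.1876 + 0.5629 = 0.7505 ≈ 0.751
Degrees of freedom = 2 − 1 = 1; critical value at α = 0.05 is 3.841.
Since 0.751 < 3.841, we fail to reject the null hypothesis — the data are consistent with the 3:1 ratio.

0.751; consistent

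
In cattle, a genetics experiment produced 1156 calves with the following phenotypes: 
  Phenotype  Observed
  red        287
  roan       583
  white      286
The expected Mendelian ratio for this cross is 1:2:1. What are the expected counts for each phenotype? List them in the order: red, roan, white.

289, 578, 289

Under the 1:2:1 hypothesis (Σ ratio = 4, N = 1156):
  red: 1156 × 1/4 = 289
  roan: 1156 × 2/4 = 578
  white: 1156 × 1/4 = 289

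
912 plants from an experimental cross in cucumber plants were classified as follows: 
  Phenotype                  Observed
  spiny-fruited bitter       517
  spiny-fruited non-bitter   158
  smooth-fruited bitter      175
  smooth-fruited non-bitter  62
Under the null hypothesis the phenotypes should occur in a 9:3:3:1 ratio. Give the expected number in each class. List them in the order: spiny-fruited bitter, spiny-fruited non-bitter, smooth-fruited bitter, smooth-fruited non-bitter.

Total ratio parts = 16. Expected numbers out of 912:
  spiny-fruited bitter: 912 × 9/16 = 513
  spiny-fruited non-bitter: 912 × 3/16 = 171
  smooth-fruited bitter: 912 × 3/16 = 171
  smooth-fruited non-bitter: 912 × 1/16 = 57

513, 171, 171, 57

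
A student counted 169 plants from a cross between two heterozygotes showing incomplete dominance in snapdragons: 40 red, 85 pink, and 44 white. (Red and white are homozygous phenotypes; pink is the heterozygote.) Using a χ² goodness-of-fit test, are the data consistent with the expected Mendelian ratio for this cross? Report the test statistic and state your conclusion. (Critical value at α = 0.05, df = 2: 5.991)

With incomplete dominance, a heterozygote × heterozygote cross gives a 1:2:1 phenotypic ratio.
Expected counts for N = 169 under a 1:2:1 ratio (total parts = 4):
  red: 169 × 1/4 = 42.25
  pink: 169 × 2/4 = 84.5
  white: 169 × 1/4 = 42.25
χ² = Σ (O − E)² / E
  red: (40 − 42.25)² / 42.25 = 0.1198
  pink: (85 − 84.5)² / 84.5 = 0.0030
  white: (44 − 42.25)² / 42.25 = 0.0725
χ² = 0.1198 + 0.0030 + 0.0725 = 0.1953 ≈ 0.195
Degrees of freedom = 3 − 1 = 2; critical value at α = 0.05 is 5.991.
Since 0.195 < 5.991, we fail to reject the null hypothesis — the data are consistent with the 1:2:1 ratio.

0.195; consistent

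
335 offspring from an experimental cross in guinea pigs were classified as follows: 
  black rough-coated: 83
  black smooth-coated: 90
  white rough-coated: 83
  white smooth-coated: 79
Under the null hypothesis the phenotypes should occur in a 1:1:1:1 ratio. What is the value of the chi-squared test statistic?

Expected counts for N = 335 under a 1:1:1:1 ratio (total parts = 4):
  black rough-coated: 335 × 1/4 = 83.75
  black smooth-coated: 335 × 1/4 = 83.75
  white rough-coated: 335 × 1/4 = 83.75
  white smooth-coated: 335 × 1/4 = 83.75
χ² = Σ (O − E)² / E
  black rough-coated: (83 − 83.75)² / 83.75 = 0.0067
  black smooth-coated: (90 − 83.75)² / 83.75 = 0.4664
  white rough-coated: (83 − 83.75)² / 83.75 = 0.0067
  white smooth-coated: (79 − 83.75)² / 83.75 = 0.2694
χ² = 0.0067 + 0.4664 + 0.0067 + 0.2694 = 0.7492 ≈ 0.749

0.749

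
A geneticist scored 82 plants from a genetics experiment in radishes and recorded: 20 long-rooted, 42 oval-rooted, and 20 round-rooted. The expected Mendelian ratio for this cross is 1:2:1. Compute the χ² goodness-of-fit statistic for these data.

Total ratio parts = 4. Expected numbers out of 82:
  long-rooted: 82 × 1/4 = 20.5
  oval-rooted: 82 × 2/4 = 41
  round-rooted: 82 × 1/4 = 20.5
χ² = Σ (O − E)² / E
  long-rooted: (20 − 20.5)² / 20.5 = 0.0122
  oval-rooted: (42 − 41)² / 41 = 0.0244
  round-rooted: (20 − 20.5)² / 20.5 = 0.0122
χ² = 0.0122 + 0.0244 + 0.0122 = 0.0488 ≈ 0.049

0.049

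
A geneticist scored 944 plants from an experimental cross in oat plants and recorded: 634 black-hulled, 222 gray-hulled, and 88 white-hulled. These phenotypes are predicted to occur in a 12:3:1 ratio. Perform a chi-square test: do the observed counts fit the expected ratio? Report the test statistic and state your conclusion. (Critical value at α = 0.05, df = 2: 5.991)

Total ratio parts = 16. Expected numbers out of 944:
  black-hulled: 944 × 12/16 = 708
  gray-hulled: 944 × 3/16 = 177
  white-hulled: 944 × 1/16 = 59
χ² = Σ (O − E)² / E
  black-hulled: (634 − 708)² / 708 = 7.7345
  gray-hulled: (222 − 177)² / 177 = 11.4407
  white-hulled: (88 − 59)² / 59 = 14.2542
χ² = 7.7345 + 11.4407 + 14.2542 = 33.4294 ≈ 33.429
Degrees of freedom = 3 − 1 = 2; critical value at α = 0.05 is 5.991.
Since 33.429 > 5.991, we reject the null hypothesis — the data do not fit the 12:3:1 ratio.

33.429; not consistent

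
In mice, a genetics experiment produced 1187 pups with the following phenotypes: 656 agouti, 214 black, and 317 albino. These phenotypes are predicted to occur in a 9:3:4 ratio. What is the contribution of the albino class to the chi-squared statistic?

Under the 9:3:4 hypothesis (Σ ratio = 16, N = 1187):
  agouti: 1187 × 9/16 = 667.6875
  black: 1187 × 3/16 = 222.5625
  albino: 1187 × 4/16 = 296.75
Contribution of albino: (317 − 296.75)² / 296.75 = 1.3818

1.382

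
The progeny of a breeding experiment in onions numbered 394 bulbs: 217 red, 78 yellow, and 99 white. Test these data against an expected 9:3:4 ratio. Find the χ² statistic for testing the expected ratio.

Expected counts for N = 394 under a 9:3:4 ratio (total parts = 16):
  red: 394 × 9/16 = 221.625
  yellow: 394 × 3/16 = 73.875
  white: 394 × 4/16 = 98.5
χ² = Σ (O − E)² / E
  red: (217 − 221.625)² / 221.625 = 0.0965
  yellow: (78 − 73.875)² / 73.875 = 0.2303
  white: (99 − 98.5)² / 98.5 = 0.0025
χ² = 0.0965 + 0.2303 + 0.0025 = 0.3293 ≈ 0.329

0.329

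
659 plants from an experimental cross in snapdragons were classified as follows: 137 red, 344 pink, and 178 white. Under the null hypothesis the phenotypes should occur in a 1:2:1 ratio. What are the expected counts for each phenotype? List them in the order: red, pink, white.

Total ratio parts = 4. Expected numbers out of 659:
  red: 659 × 1/4 = 164.75
  pink: 659 × 2/4 = 329.5
  white: 659 × 1/4 = 164.75

164.75, 329.5, 164.75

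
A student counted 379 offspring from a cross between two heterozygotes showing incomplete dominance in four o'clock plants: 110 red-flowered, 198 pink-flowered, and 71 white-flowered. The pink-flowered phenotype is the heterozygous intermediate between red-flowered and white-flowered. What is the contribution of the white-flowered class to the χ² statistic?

With incomplete dominance, a heterozygote × heterozygote cross gives a 1:2:1 phenotypic ratio.
Expected counts for N = 379 under a 1:2:1 ratio (total parts = 4):
  red-flowered: 379 × 1/4 = 94.75
  pink-flowered: 379 × 2/4 = 189.5
  white-flowered: 379 × 1/4 = 94.75
Contribution of white-flowered: (71 − 94.75)² / 94.75 = 5.9532

5.953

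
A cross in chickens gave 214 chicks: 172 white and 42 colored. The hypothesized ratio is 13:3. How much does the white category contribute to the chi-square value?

Total ratio parts = 16. Expected numbers out of 214:
  white: 214 × 13/16 = 173.875
  colored: 214 × 3/16 = 40.125
Contribution of white: (172 − 173.875)² / 173.875 = 0.0202

0.020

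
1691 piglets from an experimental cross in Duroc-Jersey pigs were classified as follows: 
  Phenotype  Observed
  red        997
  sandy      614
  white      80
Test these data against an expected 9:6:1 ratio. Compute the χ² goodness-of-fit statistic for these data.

Under the 9:6:1 hypothesis (Σ ratio = 16, N = 1691):
  red: 1691 × 9/16 = 951.1875
  sandy: 1691 × 6/16 = 634.125
  white: 1691 × 1/16 = 105.6875
χ² = Σ (O − E)² / E
  red: (997 − 951.1875)² / 951.1875 = 2.2065
  sandy: (614 − 634.125)² / 634.125 = 0.6387
  white: (80 − 105.6875)² / 105.6875 = 6.2434
χ² = 2.2065 + 0.6387 + 6.2434 = 9.0886 ≈ 9.089

9.089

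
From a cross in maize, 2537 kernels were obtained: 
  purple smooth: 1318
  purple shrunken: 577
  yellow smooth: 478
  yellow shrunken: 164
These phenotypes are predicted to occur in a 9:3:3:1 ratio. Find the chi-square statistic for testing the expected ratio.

Expected counts for N = 2537 under a 9:3:3:1 ratio (total parts = 16):
  purple smooth: 2537 × 9/16 = 1427.0625
  purple shrunken: 2537 × 3/16 = 475.6875
  yellow smooth: 2537 × 3/16 = 475.6875
  yellow shrunken: 2537 × 1/16 = 158.5625
χ² = Σ (O − E)² / E
  purple smooth: (1318 − 1427.0625)² / 1427.0625 = 8.3350
  purple shrunken: (577 − 475.6875)² / 475.6875 = 21.5777
  yellow smooth: (478 − 475.6875)² / 475.6875 = 0.0112
  yellow shrunken: (164 − 158.5625)² / 158.5625 = 0.1865
χ² = 8.3350 + 21.5777 + 0.0112 + 0.1865 = 30.1104 ≈ 30.110

30.110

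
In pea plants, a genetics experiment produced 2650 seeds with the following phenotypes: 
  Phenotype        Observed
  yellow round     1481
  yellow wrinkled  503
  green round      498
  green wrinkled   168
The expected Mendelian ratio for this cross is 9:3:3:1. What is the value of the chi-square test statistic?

Expected counts for N = 2650 under a 9:3:3:1 ratio (total parts = 16):
  yellow round: 2650 × 9/16 = 1490.625
  yellow wrinkled: 2650 × 3/16 = 496.875
  green round: 2650 × 3/16 = 496.875
  green wrinkled: 2650 × 1/16 = 165.625
χ² = Σ (O − E)² / E
  yellow round: (1481 − 1490.625)² / 1490.625 = 0.0621
  yellow wrinkled: (503 − 496.875)² / 496.875 = 0.0755
  green round: (498 − 496.875)² / 496.875 = 0.0025
  green wrinkled: (168 − 165.625)² / 165.625 = 0.0341
χ² = 0.0621 + 0.0755 + 0.0025 + 0.0341 = 0.1742 ≈ 0.174

0.174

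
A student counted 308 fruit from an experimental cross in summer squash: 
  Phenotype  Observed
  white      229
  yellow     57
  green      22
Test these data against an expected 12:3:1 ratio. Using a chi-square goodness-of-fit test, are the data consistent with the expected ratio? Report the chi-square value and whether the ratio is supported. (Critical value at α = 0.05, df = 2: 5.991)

0.420; consistent

The 12:3:1 ratio has 16 parts, so with N = 308 the expected counts are:
  white: 308 × 12/16 = 231
  yellow: 308 × 3/16 = 57.75
  green: 308 × 1/16 = 19.25
χ² = Σ (O − E)² / E
  white: (229 − 231)² / 231 = 0.0173
  yellow: (57 − 57.75)² / 57.75 = 0.0097
  green: (22 − 19.25)² / 19.25 = 0.3929
χ² = 0.0173 + 0.0097 + 0.3929 = 0.4199 ≈ 0.420
Degrees of freedom = 3 − 1 = 2; critical value at α = 0.05 is 5.991.
Since 0.420 < 5.991, we fail to reject the null hypothesis — the data are consistent with the 12:3:1 ratio.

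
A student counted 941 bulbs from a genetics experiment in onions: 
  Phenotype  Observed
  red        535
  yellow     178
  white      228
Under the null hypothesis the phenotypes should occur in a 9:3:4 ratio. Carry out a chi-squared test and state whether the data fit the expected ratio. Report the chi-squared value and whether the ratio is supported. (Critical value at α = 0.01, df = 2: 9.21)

Under the 9:3:4 hypothesis (Σ ratio = 16, N = 941):
  red: 941 × 9/16 = 529.3125
  yellow: 941 × 3/16 = 176.4375
  white: 941 × 4/16 = 235.25
χ² = Σ (O − E)² / E
  red: (535 − 529.3125)² / 529.3125 = 0.0611
  yellow: (178 − 176.4375)² / 176.4375 = 0.0138
  white: (228 − 235.25)² / 235.25 = 0.2234
χ² = 0.0611 + 0.0138 + 0.2234 = 0.2983 ≈ 0.298
Degrees of freedom = 3 − 1 = 2; critical value at α = 0.01 is 9.21.
Since 0.298 < 9.21, we fail to reject the null hypothesis — the data are consistent with the 9:3:4 ratio.

0.298; consistent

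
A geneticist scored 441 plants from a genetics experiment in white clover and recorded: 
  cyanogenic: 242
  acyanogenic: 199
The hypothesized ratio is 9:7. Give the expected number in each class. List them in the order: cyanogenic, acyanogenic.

248.0625, 192.9375

The 9:7 ratio has 16 parts, so with N = 441 the expected counts are:
  cyanogenic: 441 × 9/16 = 248.0625
  acyanogenic: 441 × 7/16 = 192.9375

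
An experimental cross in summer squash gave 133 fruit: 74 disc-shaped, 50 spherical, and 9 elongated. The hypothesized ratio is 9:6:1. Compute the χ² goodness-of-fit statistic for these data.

Expected counts for N = 133 under a 9:6:1 ratio (total parts = 16):
  disc-shaped: 133 × 9/16 = 74.8125
  spherical: 133 × 6/16 = 49.875
  elongated: 133 × 1/16 = 8.3125
χ² = Σ (O − E)² / E
  disc-shaped: (74 − 74.8125)² / 74.8125 = 0.0088
  spherical: (50 − 49.875)² / 49.875 = 0.0003
  elongated: (9 − 8.3125)² / 8.3125 = 0.0569
χ² = 0.0088 + 0.0003 + 0.0569 = 0.066

0.066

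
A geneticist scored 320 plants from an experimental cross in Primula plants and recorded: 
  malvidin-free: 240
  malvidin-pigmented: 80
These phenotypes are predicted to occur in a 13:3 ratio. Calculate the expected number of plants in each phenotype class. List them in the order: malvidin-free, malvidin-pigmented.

260, 60

Under the 13:3 hypothesis (Σ ratio = 16, N = 320):
  malvidin-free: 320 × 13/16 = 260
  malvidin-pigmented: 320 × 3/16 = 60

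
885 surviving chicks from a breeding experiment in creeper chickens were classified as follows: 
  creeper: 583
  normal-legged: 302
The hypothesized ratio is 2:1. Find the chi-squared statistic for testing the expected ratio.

Expected counts for N = 885 under a 2:1 ratio (total parts = 3):
  creeper: 885 × 2/3 = 590
  normal-legged: 885 × 1/3 = 295
χ² = Σ (O − E)² / E
  creeper: (583 − 590)² / 590 = 0.0831
  normal-legged: (302 − 295)² / 295 = 0.1661
χ² = 0.0831 + 0.1661 = 0.2492 ≈ 0.249

0.249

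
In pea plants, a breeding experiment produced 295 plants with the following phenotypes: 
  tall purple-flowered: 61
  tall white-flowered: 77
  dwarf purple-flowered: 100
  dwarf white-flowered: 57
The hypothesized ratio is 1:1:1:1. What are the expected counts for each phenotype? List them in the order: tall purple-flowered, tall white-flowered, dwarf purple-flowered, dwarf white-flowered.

73.75, 73.75, 73.75, 73.75

Total ratio parts = 4. Expected numbers out of 295:
  tall purple-flowered: 295 × 1/4 = 73.75
  tall white-flowered: 295 × 1/4 = 73.75
  dwarf purple-flowered: 295 × 1/4 = 73.75
  dwarf white-flowered: 295 × 1/4 = 73.75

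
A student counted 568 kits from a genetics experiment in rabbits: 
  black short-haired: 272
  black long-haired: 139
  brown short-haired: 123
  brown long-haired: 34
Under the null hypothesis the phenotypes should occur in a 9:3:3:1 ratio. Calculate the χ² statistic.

19.599

Total ratio parts = 16. Expected numbers out of 568:
  black short-haired: 568 × 9/16 = 319.5
  black long-haired: 568 × 3/16 = 106.5
  brown short-haired: 568 × 3/16 = 106.5
  brown long-haired: 568 × 1/16 = 35.5
χ² = Σ (O − E)² / E
  black short-haired: (272 − 319.5)² / 319.5 = 7.0618
  black long-haired: (139 − 106.5)² / 106.5 = 9.9178
  brown short-haired: (123 − 106.5)² / 106.5 = 2.5563
  brown long-haired: (34 − 35.5)² / 35.5 = 0.0634
χ² = 7.0618 + 9.9178 + 2.5563 + 0.0634 = 19.5993 ≈ 19.599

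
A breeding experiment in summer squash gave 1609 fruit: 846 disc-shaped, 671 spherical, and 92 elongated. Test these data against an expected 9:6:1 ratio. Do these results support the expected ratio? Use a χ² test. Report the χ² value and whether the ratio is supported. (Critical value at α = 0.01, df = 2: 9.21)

12.163; not consistent

Under the 9:6:1 hypothesis (Σ ratio = 16, N = 1609):
  disc-shaped: 1609 × 9/16 = 905.0625
  spherical: 1609 × 6/16 = 603.375
  elongated: 1609 × 1/16 = 100.5625
χ² = Σ (O − E)² / E
  disc-shaped: (846 − 905.0625)² / 905.0625 = 3.8543
  spherical: (671 − 603.375)² / 603.375 = 7.5793
  elongated: (92 − 100.5625)² / 100.5625 = 0.7291
χ² = 3.8543 + 7.5793 + 0.7291 = 12.1627 ≈ 12.163
Degrees of freedom = 3 − 1 = 2; critical value at α = 0.01 is 9.21.
Since 12.163 > 9.21, we reject the null hypothesis — the data do not fit the 9:6:1 ratio.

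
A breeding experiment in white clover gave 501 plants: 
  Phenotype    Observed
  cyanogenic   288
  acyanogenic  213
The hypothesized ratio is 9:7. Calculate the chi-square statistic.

0.311

Total ratio parts = 16. Expected numbers out of 501:
  cyanogenic: 501 × 9/16 = 281.8125
  acyanogenic: 501 × 7/16 = 219.1875
χ² = Σ (O − E)² / E
  cyanogenic: (288 − 281.8125)² / 281.8125 = 0.1359
  acyanogenic: (213 − 219.1875)² / 219.1875 = 0.1747
χ² = 0.1359 + 0.1747 = 0.3106 ≈ 0.311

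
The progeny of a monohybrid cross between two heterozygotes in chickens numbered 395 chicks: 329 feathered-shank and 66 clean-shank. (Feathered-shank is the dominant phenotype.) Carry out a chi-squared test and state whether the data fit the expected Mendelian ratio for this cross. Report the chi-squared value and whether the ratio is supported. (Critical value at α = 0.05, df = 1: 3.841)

14.482; not consistent

For a monohybrid cross between heterozygotes with complete dominance, the expected phenotypic ratio is 3:1.
Total ratio parts = 4. Expected numbers out of 395:
  feathered-shank: 395 × 3/4 = 296.25
  clean-shank: 395 × 1/4 = 98.75
χ² = Σ (O − E)² / E
  feathered-shank: (329 − 296.25)² / 296.25 = 3.6205
  clean-shank: (66 − 98.75)² / 98.75 = 10.8614
χ² = 3.6205 + 10.8614 = 14.4819 ≈ 14.482
Degrees of freedom = 2 − 1 = 1; critical value at α = 0.05 is 3.841.
Since 14.482 > 3.841, we reject the null hypothesis — the data do not fit the 3:1 ratio.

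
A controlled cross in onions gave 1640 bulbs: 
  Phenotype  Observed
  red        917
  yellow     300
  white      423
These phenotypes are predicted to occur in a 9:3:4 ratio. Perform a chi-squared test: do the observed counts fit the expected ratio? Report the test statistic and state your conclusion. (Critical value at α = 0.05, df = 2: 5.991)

Under the 9:3:4 hypothesis (Σ ratio = 16, N = 1640):
  red: 1640 × 9/16 = 922.5
  yellow: 1640 × 3/16 = 307.5
  white: 1640 × 4/16 = 410
χ² = Σ (O − E)² / E
  red: (917 − 922.5)² / 922.5 = 0.0328
  yellow: (300 − 307.5)² / 307.5 = 0.1829
  white: (423 − 410)² / 410 = 0.4122
χ² = 0.0328 + 0.1829 + 0.4122 = 0.6279 ≈ 0.628
Degrees of freedom = 3 − 1 = 2; critical value at α = 0.05 is 5.991.
Since 0.628 < 5.991, we fail to reject the null hypothesis — the data are consistent with the 9:3:4 ratio.

0.628; consistent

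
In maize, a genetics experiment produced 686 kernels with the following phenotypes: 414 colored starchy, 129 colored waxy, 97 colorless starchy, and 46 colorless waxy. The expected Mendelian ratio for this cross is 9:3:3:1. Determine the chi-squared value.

10.054

Expected counts for N = 686 under a 9:3:3:1 ratio (total parts = 16):
  colored starchy: 686 × 9/16 = 385.875
  colored waxy: 686 × 3/16 = 128.625
  colorless starchy: 686 × 3/16 = 128.625
  colorless waxy: 686 × 1/16 = 42.875
χ² = Σ (O − E)² / E
  colored starchy: (414 − 385.875)² / 385.875 = 2.0499
  colored waxy: (129 − 128.625)² / 128.625 = 0.0011
  colorless starchy: (97 − 128.625)² / 128.625 = 7.7756
  colorless waxy: (46 − 42.875)² / 42.875 = 0.2278
χ² = 2.0499 + 0.0011 + 7.7756 + 0.2278 = 10.0544 ≈ 10.054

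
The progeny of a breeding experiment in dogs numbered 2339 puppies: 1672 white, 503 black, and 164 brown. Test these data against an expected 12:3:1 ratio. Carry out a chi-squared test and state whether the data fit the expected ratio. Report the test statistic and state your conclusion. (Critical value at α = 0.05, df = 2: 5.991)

Expected counts for N = 2339 under a 12:3:1 ratio (total parts = 16):
  white: 2339 × 12/16 = 1754.25
  black: 2339 × 3/16 = 438.5625
  brown: 2339 × 1/16 = 146.1875
χ² = Σ (O − E)² / E
  white: (1672 − 1754.25)² / 1754.25 = 3.8564
  black: (503 − 438.5625)² / 438.5625 = 9.4677
  brown: (164 − 146.1875)² / 146.1875 = 2.1704
χ² = 3.8564 + 9.4677 + 2.1704 = 15.4945 ≈ 15.495
Degrees of freedom = 3 − 1 = 2; critical value at α = 0.05 is 5.991.
Since 15.495 > 5.991, we reject the null hypothesis — the data do not fit the 12:3:1 ratio.

15.495; not consistent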